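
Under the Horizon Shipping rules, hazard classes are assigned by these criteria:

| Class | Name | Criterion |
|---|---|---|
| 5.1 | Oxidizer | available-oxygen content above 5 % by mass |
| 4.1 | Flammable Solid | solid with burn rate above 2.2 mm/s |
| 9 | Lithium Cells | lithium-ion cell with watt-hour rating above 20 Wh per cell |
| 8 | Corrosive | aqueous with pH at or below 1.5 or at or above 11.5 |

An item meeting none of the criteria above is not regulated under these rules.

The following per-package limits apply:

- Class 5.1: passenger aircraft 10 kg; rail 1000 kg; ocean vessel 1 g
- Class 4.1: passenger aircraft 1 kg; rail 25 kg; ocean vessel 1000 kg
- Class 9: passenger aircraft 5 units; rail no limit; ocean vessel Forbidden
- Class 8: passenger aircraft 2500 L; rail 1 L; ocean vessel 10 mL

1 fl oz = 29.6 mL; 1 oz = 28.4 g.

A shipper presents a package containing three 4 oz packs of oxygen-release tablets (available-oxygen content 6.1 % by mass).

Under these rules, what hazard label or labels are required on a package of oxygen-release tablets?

Class 5.1

The oxygen-release tablets have available-oxygen content 6.1 % by mass, which is > 5 % by mass, so they are Class 5.1 (Oxidizer).
Only the Class 5.1 label is required.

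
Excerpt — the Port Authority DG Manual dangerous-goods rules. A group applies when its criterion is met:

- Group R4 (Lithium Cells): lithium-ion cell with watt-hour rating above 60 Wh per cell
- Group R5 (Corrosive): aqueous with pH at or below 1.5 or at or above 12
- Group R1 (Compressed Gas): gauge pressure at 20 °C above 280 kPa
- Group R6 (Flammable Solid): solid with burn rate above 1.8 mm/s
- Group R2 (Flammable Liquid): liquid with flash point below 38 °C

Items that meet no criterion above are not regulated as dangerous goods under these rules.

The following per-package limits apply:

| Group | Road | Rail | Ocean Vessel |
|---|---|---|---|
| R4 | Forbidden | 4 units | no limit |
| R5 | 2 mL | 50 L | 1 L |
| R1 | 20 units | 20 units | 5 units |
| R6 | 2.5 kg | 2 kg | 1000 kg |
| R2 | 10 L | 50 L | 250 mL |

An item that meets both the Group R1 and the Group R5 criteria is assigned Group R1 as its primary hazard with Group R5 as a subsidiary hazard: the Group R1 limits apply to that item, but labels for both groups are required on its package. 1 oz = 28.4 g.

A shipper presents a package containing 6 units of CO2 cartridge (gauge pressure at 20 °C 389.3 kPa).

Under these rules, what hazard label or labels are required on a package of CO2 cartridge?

Group R1

The CO2 cartridge has gauge pressure at 20 °C 389.3 kPa, which is > 280 kPa, so it is Group R1 (Compressed Gas).
Only the Group R1 label is required.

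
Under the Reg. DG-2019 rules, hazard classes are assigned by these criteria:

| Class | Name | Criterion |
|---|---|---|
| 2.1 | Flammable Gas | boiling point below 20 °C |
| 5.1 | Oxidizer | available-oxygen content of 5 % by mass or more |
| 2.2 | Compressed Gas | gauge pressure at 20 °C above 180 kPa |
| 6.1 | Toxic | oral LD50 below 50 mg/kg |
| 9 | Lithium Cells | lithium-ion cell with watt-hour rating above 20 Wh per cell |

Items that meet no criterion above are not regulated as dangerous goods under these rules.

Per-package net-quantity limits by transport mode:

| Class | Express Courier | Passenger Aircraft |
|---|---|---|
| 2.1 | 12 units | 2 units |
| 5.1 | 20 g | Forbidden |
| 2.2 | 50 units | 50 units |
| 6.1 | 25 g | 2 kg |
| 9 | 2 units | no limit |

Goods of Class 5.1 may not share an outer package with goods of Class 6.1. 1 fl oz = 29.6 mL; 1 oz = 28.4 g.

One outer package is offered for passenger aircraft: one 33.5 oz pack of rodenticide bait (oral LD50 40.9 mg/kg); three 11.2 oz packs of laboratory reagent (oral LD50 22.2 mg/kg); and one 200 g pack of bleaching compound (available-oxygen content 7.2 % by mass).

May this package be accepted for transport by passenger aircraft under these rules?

With oral LD50 40.9 mg/kg (< 50 mg/kg), the rodenticide bait falls in Class 6.1.
The laboratory reagent has oral LD50 22.2 mg/kg, which is < 50 mg/kg, so it is Class 6.1 (Toxic).
The bleaching compound has available-oxygen content 7.2 % by mass, which is ≥ 5 % by mass, so it is Class 5.1 (Oxidizer).
Class 5.1 quantity: 200 g.
Class 5.1 is Forbidden by passenger aircraft.
Class 6.1 net quantity: (one 33.5 oz pack = 951.4 g) + (three 11.2 oz packs = 954.24 g) = 1905.64 g.
1905.64 g is within the passenger aircraft limit of 2 kg for Class 6.1.
Class 5.1 and Class 6.1 may not share an outer package.

No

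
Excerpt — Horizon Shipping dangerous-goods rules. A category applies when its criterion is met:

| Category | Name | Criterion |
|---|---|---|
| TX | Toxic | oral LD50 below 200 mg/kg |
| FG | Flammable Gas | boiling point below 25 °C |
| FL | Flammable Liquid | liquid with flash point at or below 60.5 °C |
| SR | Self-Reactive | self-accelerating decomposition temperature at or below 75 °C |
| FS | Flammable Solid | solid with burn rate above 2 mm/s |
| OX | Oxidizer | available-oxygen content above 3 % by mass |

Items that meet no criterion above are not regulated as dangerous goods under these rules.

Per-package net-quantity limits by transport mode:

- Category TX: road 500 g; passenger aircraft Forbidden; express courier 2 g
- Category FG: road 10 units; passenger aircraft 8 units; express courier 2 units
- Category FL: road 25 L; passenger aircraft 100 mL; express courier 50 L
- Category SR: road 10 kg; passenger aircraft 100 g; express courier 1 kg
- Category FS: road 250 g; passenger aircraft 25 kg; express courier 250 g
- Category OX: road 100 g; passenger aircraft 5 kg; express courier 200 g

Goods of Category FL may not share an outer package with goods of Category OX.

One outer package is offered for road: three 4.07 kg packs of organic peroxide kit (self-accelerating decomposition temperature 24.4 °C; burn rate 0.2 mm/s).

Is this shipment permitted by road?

The organic peroxide kit has self-accelerating decomposition temperature 24.4 °C, which is ≤ 75 °C, so it is Category SR (Self-Reactive).
Category SR quantity: three 4.07 kg packs = 12.21 kg.
That exceeds the Category SR road limit of 10 kg.

No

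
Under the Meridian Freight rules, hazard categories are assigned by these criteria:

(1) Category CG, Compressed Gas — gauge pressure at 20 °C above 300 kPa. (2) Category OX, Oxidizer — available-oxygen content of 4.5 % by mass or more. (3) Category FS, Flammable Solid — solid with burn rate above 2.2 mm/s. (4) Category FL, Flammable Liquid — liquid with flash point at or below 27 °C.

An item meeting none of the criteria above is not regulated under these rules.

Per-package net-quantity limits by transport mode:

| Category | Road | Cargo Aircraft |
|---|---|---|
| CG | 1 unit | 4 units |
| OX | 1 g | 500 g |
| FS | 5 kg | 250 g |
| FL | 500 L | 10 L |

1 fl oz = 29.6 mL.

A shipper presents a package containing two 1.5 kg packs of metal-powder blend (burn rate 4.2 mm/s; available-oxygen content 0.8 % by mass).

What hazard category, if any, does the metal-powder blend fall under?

Metal-powder blend: burn rate 4.2 mm/s > 2.2 mm/s → Category FS (Flammable Solid).

Category FS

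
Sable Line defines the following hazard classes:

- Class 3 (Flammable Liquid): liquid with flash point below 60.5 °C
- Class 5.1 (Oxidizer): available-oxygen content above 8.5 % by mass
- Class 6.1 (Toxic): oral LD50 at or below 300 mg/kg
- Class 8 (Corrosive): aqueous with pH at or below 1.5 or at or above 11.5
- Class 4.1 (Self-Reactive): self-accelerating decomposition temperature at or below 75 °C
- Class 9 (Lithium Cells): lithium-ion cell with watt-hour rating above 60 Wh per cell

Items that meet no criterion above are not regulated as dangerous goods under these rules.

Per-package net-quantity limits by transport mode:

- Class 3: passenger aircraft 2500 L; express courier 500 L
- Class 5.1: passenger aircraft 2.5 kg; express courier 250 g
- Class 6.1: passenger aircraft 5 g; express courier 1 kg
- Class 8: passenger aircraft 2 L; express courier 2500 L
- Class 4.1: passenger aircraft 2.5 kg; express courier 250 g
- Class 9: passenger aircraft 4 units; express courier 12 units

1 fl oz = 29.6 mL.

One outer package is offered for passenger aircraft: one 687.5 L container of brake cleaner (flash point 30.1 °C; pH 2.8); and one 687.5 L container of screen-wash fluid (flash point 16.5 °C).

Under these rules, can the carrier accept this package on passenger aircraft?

Yes

Brake cleaner: flash point 30.1 °C < 60.5 °C → Class 3 (Flammable Liquid).
With flash point 16.5 °C (< 60.5 °C), the screen-wash fluid falls in Class 3.
Class 3 net quantity: 687.5 L + 687.5 L = 1375 L.
That is within the Class 3 passenger aircraft limit of 2500 L.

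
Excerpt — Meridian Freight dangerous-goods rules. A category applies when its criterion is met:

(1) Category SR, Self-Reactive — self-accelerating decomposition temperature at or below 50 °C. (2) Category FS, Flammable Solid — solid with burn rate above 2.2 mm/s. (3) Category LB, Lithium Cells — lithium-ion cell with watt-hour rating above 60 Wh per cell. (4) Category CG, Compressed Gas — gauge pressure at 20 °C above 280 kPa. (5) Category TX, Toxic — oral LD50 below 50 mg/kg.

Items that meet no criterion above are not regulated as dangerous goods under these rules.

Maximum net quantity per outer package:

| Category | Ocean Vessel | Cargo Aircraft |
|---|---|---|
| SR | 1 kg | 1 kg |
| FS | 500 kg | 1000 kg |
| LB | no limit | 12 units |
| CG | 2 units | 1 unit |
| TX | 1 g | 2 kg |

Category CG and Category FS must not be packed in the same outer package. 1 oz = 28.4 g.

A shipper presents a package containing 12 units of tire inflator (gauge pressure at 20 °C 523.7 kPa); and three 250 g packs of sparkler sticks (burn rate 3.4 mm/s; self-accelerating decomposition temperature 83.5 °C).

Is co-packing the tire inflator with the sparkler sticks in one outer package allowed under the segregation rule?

No

Gauge pressure at 20 °C 523.7 kPa meets the Category CG criterion (Compressed Gas), so the tire inflator is Category CG.
Burn rate 3.4 mm/s meets the Category FS criterion (Flammable Solid), so the sparkler sticks are Category FS.
Category CG and Category FS may not share an outer package.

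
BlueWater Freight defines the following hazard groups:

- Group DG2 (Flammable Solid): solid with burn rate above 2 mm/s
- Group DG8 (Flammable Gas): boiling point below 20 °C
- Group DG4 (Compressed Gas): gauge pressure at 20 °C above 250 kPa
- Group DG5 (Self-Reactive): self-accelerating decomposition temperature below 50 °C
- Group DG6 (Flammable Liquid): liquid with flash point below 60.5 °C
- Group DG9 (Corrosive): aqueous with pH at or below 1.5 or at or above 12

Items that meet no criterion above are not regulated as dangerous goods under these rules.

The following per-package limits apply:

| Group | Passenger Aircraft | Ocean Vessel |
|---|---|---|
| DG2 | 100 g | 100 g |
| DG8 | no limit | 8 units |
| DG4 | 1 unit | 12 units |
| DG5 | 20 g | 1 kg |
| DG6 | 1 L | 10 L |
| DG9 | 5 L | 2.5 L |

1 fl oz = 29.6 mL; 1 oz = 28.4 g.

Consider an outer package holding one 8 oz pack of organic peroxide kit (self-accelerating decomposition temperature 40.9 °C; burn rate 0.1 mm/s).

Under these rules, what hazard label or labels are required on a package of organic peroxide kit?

Group DG5

With self-accelerating decomposition temperature 40.9 °C (< 50 °C), the organic peroxide kit falls in Group DG5.
Only the Group DG5 label is required.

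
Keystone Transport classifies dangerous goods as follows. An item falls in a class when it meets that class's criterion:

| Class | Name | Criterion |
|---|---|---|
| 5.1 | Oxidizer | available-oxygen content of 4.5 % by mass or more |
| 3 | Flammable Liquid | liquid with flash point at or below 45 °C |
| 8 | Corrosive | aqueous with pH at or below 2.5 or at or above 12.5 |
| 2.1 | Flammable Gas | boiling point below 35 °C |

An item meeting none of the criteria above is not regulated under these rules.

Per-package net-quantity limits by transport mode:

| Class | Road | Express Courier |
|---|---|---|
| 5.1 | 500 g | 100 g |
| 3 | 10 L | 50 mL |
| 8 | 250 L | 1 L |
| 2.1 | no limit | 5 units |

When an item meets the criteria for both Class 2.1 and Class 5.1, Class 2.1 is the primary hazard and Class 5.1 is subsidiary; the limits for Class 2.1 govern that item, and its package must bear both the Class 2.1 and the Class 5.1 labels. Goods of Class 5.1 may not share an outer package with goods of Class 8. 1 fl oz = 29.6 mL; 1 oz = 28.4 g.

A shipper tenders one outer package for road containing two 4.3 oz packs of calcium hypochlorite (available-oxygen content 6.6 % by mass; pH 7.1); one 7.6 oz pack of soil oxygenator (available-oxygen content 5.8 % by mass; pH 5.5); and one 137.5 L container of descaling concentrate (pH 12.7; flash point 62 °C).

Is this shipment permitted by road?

No

Available-oxygen content 6.6 % by mass meets the Class 5.1 criterion (Oxidizer), so the calcium hypochlorite is Class 5.1.
Soil oxygenator: available-oxygen content 5.8 % by mass ≥ 4.5 % by mass → Class 5.1 (Oxidizer).
The descaling concentrate has pH 12.7, which is ≥ 12.5, so it is Class 8 (Corrosive).
Total Class 5.1: (two 4.3 oz packs = 244.24 g) + (one 7.6 oz pack = 215.84 g) = 460.08 g.
460.08 g ≤ 500 g (road limit, Class 5.1) — within limit.
Class 8 quantity: 137.5 L.
That is within the Class 8 road limit of 250 L.
Class 5.1 and Class 8 may not share an outer package.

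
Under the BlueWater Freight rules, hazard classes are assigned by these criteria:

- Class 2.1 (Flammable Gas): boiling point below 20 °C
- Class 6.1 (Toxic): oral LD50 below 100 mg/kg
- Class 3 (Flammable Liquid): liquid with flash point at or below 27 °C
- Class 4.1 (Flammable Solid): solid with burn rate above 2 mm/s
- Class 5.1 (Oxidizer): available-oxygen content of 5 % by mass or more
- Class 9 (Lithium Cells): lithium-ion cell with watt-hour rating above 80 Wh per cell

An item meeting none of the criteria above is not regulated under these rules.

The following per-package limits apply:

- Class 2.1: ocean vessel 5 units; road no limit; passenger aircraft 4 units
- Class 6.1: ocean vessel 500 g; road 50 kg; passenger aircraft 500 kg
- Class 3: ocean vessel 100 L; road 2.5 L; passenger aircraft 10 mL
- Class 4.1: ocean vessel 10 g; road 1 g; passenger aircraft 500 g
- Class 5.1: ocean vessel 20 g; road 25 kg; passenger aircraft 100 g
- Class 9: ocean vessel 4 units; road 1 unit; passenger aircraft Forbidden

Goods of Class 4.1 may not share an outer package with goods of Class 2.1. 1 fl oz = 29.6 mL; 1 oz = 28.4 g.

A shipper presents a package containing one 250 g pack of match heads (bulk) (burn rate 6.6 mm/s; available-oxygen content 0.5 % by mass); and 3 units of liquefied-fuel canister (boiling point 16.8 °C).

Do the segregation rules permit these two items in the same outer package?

Match heads (bulk): burn rate 6.6 mm/s > 2 mm/s → Class 4.1 (Flammable Solid).
Boiling point 16.8 °C meets the Class 2.1 criterion (Flammable Gas), so the liquefied-fuel canister is Class 2.1.
Class 4.1 and Class 2.1 may not share an outer package.

No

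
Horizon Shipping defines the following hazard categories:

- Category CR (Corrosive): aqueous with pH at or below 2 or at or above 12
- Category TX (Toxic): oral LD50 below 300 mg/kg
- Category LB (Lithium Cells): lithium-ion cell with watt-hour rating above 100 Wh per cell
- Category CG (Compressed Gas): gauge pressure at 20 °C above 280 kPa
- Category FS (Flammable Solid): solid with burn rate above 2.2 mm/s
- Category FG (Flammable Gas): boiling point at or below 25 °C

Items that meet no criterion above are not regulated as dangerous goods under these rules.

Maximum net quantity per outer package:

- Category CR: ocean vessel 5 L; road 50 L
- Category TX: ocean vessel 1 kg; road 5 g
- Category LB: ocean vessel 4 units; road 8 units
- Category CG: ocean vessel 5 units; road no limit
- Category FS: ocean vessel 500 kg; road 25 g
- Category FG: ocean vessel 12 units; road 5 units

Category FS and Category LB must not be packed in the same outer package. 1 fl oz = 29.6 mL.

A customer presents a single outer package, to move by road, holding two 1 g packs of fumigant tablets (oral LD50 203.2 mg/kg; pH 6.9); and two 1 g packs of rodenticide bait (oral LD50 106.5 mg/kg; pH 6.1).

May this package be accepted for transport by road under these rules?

Fumigant tablets: oral LD50 203.2 mg/kg < 300 mg/kg → Category TX (Toxic).
The rodenticide bait has oral LD50 106.5 mg/kg, which is < 300 mg/kg, so it is Category TX (Toxic).
Total Category TX: (two 1 g packs = 2 g) + (two 1 g packs = 2 g) = 4 g.
That is within the Category TX road limit of 5 g.

Yes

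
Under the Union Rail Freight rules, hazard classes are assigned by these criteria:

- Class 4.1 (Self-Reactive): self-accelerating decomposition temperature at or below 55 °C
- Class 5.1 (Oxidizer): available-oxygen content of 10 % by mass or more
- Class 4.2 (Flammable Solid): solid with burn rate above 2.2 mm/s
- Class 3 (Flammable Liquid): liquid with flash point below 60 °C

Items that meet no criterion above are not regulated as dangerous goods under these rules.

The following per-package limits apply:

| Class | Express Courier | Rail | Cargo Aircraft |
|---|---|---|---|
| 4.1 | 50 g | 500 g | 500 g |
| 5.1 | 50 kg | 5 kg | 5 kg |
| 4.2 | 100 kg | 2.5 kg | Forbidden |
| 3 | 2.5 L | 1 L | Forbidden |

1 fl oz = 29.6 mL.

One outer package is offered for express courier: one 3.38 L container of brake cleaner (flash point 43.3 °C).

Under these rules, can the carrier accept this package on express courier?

Flash point 43.3 °C meets the Class 3 criterion (Flammable Liquid), so the brake cleaner is Class 3.
Class 3 quantity: 3.38 L.
That exceeds the Class 3 express courier limit of 2.5 L.

No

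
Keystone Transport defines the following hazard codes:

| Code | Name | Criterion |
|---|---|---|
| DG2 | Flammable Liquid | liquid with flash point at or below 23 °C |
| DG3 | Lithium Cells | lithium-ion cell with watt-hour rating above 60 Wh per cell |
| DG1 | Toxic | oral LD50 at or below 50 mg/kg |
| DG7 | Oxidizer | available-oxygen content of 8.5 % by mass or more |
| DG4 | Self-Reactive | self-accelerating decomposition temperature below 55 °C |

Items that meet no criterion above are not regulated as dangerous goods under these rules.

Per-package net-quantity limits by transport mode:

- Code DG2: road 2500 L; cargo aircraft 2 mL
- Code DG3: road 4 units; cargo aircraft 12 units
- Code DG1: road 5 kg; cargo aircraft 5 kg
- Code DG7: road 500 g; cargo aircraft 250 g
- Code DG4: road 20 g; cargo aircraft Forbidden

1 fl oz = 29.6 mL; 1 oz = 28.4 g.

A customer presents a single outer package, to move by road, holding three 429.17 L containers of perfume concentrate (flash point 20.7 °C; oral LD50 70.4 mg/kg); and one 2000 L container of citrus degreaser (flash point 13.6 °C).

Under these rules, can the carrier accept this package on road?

No

The perfume concentrate has flash point 20.7 °C, which is ≤ 23 °C, so it is Code DG2 (Flammable Liquid).
The citrus degreaser has flash point 13.6 °C, which is ≤ 23 °C, so it is Code DG2 (Flammable Liquid).
Code DG2 net quantity: (three 429.17 L containers = 1287.51 L) + 2000 L = 3287.51 L.
That exceeds the Code DG2 road limit of 2500 L.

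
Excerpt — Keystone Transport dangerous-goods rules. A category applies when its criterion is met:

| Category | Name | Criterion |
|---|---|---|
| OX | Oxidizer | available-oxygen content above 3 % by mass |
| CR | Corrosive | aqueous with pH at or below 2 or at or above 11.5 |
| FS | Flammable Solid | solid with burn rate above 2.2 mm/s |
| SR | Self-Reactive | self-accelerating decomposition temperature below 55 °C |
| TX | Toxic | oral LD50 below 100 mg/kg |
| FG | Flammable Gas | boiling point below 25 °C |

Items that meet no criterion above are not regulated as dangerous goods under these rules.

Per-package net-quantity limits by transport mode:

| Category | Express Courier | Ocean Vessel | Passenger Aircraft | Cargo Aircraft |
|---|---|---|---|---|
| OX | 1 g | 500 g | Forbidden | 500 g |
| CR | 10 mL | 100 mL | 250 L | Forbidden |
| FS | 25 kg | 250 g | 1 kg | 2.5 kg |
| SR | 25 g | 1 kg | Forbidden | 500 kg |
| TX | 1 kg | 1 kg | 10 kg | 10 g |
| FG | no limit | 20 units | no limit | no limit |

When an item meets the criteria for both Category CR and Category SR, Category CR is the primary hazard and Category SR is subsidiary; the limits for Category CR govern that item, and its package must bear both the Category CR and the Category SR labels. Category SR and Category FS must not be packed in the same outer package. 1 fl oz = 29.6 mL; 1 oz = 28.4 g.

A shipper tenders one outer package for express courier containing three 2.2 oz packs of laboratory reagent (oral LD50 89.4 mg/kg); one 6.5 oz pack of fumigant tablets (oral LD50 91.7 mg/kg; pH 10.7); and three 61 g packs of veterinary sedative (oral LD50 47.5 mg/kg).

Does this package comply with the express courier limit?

Yes

With oral LD50 89.4 mg/kg (< 100 mg/kg), the laboratory reagent falls in Category TX.
Fumigant tablets: oral LD50 91.7 mg/kg < 100 mg/kg → Category TX (Toxic).
Veterinary sedative: oral LD50 47.5 mg/kg < 100 mg/kg → Category TX (Toxic).
Category TX net quantity: (three 2.2 oz packs = 187.44 g) + (one 6.5 oz pack = 184.6 g) + (three 61 g packs = 183 g) = 555.04 g.
555.04 g is within the express courier limit of 1 kg for Category TX.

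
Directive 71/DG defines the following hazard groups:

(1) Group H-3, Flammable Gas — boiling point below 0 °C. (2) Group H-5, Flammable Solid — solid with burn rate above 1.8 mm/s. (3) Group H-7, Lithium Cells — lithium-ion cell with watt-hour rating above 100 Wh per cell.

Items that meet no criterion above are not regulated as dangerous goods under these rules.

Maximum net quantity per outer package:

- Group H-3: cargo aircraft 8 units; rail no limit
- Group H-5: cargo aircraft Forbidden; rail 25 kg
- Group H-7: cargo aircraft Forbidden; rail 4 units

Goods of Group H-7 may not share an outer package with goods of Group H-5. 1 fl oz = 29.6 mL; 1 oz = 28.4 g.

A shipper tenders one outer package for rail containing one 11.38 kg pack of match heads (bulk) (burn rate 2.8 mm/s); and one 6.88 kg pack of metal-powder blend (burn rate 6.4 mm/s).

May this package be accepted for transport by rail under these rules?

Yes

With burn rate 2.8 mm/s (> 1.8 mm/s), the match heads (bulk) fall in Group H-5.
Metal-powder blend: burn rate 6.4 mm/s > 1.8 mm/s → Group H-5 (Flammable Solid).
Group H-5 net quantity: 11.38 kg + 6.88 kg = 18.26 kg.
18.26 kg ≤ 25 kg (rail limit, Group H-5) — within limit.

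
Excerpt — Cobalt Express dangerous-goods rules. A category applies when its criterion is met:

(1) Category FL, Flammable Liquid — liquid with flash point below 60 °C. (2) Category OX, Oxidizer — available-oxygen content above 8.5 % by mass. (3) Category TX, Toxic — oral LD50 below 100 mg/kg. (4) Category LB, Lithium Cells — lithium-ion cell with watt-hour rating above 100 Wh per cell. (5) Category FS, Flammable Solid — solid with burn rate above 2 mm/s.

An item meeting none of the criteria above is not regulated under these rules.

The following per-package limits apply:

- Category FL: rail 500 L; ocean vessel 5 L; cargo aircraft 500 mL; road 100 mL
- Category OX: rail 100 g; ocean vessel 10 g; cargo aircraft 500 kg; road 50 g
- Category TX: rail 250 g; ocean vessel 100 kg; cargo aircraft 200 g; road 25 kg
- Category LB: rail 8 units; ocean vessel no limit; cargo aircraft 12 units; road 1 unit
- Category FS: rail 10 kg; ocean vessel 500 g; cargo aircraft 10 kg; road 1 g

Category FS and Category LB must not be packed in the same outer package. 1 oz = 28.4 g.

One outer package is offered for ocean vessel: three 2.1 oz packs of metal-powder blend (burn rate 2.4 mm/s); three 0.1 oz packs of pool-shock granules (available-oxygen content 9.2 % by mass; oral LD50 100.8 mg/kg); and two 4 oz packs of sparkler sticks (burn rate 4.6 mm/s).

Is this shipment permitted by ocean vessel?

Metal-powder blend: burn rate 2.4 mm/s > 2 mm/s → Category FS (Flammable Solid).
With available-oxygen content 9.2 % by mass (> 8.5 % by mass), the pool-shock granules fall in Category OX.
Burn rate 4.6 mm/s meets the Category FS criterion (Flammable Solid), so the sparkler sticks are Category FS.
Category FS net quantity: (three 2.1 oz packs = 178.92 g) + (two 4 oz packs = 227.2 g) = 406.12 g.
406.12 g ≤ 500 g (ocean vessel limit, Category FS) — within limit.
Category OX quantity: three 0.1 oz packs = 8.52 g.
8.52 g ≤ 10 g (ocean vessel limit, Category OX) — within limit.
The segregation rule (Category FS with Category LB) does not apply to Category FS with Category OX.
Every hazard category is within its ocean vessel limit and no segregation rule is violated.

Yes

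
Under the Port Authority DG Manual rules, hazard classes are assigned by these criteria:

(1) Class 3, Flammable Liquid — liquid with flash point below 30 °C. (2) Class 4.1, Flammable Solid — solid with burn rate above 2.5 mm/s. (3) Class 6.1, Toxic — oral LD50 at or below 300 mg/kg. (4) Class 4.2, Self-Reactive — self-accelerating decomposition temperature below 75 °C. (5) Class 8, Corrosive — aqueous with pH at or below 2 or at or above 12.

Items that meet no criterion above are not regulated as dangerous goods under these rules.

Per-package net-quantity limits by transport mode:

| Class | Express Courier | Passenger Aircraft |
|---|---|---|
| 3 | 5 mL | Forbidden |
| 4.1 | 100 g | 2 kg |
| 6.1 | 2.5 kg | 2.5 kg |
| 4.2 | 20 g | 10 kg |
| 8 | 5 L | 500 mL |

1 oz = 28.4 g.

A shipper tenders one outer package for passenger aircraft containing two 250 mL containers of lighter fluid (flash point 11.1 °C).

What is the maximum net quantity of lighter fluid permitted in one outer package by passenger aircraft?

Forbidden

With flash point 11.1 °C (< 30 °C), the lighter fluid falls in Class 3.
The passenger aircraft limit for Class 3 is Forbidden.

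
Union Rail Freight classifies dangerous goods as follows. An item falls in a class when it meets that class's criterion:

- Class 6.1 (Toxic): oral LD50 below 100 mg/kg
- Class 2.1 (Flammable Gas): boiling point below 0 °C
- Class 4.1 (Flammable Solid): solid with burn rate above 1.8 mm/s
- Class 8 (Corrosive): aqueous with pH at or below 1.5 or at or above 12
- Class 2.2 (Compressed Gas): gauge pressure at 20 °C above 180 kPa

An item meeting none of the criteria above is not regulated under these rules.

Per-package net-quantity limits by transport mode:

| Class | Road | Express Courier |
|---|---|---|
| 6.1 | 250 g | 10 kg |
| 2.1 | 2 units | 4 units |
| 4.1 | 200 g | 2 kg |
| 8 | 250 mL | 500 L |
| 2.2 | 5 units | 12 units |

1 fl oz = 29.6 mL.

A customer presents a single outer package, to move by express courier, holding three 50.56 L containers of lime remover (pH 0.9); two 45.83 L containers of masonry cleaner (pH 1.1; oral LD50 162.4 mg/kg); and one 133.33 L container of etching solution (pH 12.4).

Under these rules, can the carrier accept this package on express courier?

Lime remover: pH 0.9 ≤ 1.5 → Class 8 (Corrosive).
With pH 1.1 (≤ 1.5), the masonry cleaner falls in Class 8.
Etching solution: pH 12.4 ≥ 12 → Class 8 (Corrosive).
Total Class 8: (three 50.56 L containers = 151.68 L) + (two 45.83 L containers = 91.66 L) + 133.33 L = 376.67 L.
That is within the Class 8 express courier limit of 500 L.

Yes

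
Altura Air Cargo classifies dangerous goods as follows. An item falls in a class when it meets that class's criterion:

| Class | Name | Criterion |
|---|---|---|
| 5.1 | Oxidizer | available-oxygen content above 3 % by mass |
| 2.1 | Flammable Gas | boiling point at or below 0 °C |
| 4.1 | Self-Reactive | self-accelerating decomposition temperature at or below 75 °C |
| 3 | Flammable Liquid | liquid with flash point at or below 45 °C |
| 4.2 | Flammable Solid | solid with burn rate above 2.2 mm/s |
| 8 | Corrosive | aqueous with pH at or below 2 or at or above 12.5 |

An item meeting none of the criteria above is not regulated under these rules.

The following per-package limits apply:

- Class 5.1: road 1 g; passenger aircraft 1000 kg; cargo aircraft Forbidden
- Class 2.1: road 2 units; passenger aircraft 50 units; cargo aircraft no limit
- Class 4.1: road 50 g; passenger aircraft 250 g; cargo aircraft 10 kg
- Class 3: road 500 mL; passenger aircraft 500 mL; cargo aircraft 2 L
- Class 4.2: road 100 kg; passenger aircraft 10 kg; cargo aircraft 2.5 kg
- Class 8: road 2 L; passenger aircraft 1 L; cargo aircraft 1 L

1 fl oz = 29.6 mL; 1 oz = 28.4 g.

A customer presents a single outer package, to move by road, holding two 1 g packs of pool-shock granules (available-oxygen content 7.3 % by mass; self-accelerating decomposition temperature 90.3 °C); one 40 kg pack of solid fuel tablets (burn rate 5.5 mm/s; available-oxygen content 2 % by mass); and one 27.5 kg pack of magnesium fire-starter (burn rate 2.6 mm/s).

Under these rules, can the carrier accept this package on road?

The pool-shock granules have available-oxygen content 7.3 % by mass, which is > 3 % by mass, so they are Class 5.1 (Oxidizer).
Solid fuel tablets: burn rate 5.5 mm/s > 2.2 mm/s → Class 4.2 (Flammable Solid).
Magnesium fire-starter: burn rate 2.6 mm/s > 2.2 mm/s → Class 4.2 (Flammable Solid).
Total Class 4.2: 40 kg + 27.5 kg = 67.5 kg.
That is within the Class 4.2 road limit of 100 kg.
Class 5.1 quantity: two 1 g packs = 2 g.
That exceeds the Class 5.1 road limit of 1 g.

No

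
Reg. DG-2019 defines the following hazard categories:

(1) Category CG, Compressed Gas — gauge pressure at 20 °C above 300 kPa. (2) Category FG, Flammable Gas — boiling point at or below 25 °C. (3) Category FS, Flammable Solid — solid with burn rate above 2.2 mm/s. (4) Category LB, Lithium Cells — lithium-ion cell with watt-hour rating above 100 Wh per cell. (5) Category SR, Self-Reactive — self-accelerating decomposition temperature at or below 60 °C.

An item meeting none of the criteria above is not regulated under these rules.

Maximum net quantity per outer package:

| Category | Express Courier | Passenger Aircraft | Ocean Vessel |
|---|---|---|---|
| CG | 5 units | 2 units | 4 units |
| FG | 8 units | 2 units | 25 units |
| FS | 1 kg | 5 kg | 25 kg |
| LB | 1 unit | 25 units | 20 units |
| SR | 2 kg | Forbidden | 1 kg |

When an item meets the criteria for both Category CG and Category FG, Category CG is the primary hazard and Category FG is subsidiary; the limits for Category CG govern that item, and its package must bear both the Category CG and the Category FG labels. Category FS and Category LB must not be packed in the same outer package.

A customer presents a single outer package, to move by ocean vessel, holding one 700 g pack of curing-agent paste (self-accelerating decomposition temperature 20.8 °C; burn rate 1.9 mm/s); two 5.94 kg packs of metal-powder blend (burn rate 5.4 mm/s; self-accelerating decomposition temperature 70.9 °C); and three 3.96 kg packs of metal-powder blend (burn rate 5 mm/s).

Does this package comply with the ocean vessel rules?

Yes

With self-accelerating decomposition temperature 20.8 °C (≤ 60 °C), the curing-agent paste falls in Category SR.
With burn rate 5.4 mm/s (> 2.2 mm/s), the metal-powder blend falls in Category FS.
With burn rate 5 mm/s (> 2.2 mm/s), the metal-powder blend falls in Category FS.
Category FS net quantity: (two 5.94 kg packs = 11.88 kg) + (three 3.96 kg packs = 11.88 kg) = 23.76 kg.
That is within the Category FS ocean vessel limit of 25 kg.
Category SR quantity: 700 g.
That is within the Category SR ocean vessel limit of 1 kg.
The segregation rule (Category FS with Category LB) does not apply to Category FS with Category SR.
Every hazard category is within its ocean vessel limit and no segregation rule is violated.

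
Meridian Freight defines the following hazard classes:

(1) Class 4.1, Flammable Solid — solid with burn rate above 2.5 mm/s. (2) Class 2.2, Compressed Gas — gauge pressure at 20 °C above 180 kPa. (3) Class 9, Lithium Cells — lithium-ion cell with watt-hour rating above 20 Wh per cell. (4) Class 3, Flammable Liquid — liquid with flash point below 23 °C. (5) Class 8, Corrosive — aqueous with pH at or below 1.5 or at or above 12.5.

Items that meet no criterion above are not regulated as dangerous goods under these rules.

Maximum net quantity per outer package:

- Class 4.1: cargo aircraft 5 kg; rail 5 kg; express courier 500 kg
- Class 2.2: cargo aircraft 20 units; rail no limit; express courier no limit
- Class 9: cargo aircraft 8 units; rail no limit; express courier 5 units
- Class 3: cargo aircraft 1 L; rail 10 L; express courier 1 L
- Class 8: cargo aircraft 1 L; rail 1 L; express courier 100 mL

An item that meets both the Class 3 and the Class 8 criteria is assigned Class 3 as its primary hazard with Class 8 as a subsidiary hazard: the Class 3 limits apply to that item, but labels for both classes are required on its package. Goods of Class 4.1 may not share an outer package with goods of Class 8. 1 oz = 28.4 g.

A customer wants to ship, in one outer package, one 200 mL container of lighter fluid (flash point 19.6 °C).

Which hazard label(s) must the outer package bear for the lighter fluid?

With flash point 19.6 °C (< 23 °C), the lighter fluid falls in Class 3.
Only the Class 3 label is required.

Class 3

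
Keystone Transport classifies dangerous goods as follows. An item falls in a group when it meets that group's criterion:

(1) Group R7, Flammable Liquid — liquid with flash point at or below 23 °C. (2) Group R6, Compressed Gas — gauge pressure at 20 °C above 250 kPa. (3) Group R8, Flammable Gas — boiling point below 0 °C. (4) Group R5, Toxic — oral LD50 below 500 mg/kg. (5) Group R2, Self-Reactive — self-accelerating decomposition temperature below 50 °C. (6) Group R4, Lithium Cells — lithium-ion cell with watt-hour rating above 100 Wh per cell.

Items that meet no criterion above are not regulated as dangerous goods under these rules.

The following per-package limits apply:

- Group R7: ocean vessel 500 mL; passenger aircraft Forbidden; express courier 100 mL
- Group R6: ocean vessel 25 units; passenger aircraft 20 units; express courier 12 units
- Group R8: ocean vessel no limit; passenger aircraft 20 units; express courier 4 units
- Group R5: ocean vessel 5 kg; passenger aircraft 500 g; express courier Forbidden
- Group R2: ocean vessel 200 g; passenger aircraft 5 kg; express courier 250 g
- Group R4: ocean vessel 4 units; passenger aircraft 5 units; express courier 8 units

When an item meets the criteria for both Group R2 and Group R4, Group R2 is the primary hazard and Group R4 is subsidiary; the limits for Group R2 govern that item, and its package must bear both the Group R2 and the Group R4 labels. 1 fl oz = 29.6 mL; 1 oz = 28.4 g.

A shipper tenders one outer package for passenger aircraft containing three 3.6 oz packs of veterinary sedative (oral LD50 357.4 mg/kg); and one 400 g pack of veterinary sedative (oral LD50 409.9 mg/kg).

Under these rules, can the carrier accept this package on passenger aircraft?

With oral LD50 357.4 mg/kg (< 500 mg/kg), the veterinary sedative falls in Group R5.
Veterinary sedative: oral LD50 409.9 mg/kg < 500 mg/kg → Group R5 (Toxic).
Group R5 net quantity: (three 3.6 oz packs = 306.72 g) + 400 g = 706.72 g.
706.72 g exceeds the passenger aircraft limit of 500 g for Group R5.

No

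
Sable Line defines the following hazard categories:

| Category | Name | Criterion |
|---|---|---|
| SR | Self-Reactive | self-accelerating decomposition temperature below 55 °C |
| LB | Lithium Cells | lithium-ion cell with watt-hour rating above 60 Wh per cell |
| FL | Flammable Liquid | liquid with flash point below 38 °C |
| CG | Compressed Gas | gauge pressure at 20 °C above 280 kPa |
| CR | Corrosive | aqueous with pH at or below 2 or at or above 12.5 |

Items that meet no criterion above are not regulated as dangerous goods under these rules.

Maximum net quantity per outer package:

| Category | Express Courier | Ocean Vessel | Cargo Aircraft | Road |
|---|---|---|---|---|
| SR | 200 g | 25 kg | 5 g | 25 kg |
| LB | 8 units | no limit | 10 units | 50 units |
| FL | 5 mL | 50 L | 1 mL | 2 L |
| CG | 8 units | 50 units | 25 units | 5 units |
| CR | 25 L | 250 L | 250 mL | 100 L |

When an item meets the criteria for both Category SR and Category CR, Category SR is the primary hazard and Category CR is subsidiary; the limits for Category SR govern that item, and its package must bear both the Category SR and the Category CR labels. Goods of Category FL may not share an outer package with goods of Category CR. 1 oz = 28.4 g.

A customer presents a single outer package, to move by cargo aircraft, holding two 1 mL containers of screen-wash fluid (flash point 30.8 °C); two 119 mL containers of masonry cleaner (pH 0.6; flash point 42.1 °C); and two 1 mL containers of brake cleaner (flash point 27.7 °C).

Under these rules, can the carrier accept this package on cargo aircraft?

No

Screen-wash fluid: flash point 30.8 °C < 38 °C → Category FL (Flammable Liquid).
pH 0.6 meets the Category CR criterion (Corrosive), so the masonry cleaner is Category CR.
Brake cleaner: flash point 27.7 °C < 38 °C → Category FL (Flammable Liquid).
Total Category FL: (two 1 mL containers = 2 mL) + (two 1 mL containers = 2 mL) = 4 mL.
4 mL > 1 mL (cargo aircraft limit, Category FL) — over the limit.
Category CR quantity: two 119 mL containers = 238 mL.
238 mL is within the cargo aircraft limit of 250 mL for Category CR.
Category FL and Category CR may not share an outer package.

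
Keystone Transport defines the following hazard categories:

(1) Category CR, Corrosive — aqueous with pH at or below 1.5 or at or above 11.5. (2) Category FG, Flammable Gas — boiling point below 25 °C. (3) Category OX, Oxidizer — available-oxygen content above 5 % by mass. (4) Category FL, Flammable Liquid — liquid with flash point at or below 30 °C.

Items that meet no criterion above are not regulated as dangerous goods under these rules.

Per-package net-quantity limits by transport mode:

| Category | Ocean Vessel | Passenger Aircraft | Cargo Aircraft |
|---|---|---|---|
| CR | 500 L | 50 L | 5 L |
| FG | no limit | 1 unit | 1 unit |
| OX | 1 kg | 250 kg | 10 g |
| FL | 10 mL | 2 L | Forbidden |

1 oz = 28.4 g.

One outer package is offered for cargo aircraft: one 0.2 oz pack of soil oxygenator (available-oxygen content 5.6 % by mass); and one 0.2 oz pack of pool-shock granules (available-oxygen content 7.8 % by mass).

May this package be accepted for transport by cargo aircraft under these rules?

No

Available-oxygen content 5.6 % by mass meets the Category OX criterion (Oxidizer), so the soil oxygenator is Category OX.
Pool-shock granules: available-oxygen content 7.8 % by mass > 5 % by mass → Category OX (Oxidizer).
Total Category OX: (one 0.2 oz pack = 5.68 g) + (one 0.2 oz pack = 5.68 g) = 11.36 g.
That exceeds the Category OX cargo aircraft limit of 10 g.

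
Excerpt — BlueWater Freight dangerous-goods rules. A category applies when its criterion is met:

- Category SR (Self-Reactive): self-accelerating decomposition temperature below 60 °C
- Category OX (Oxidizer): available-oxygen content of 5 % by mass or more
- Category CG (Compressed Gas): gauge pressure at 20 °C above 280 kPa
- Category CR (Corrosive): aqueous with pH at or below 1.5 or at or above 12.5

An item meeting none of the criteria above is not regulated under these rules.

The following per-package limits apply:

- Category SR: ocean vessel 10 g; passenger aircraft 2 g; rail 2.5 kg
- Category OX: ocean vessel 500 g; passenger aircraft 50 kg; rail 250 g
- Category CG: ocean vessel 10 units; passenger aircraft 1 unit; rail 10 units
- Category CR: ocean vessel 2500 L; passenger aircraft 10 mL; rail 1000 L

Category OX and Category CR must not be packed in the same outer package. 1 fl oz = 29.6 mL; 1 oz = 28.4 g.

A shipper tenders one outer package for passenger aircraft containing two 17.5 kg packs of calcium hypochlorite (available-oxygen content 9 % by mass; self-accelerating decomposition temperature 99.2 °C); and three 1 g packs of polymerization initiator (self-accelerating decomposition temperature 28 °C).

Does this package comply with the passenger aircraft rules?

No

The calcium hypochlorite has available-oxygen content 9 % by mass, which is ≥ 5 % by mass, so it is Category OX (Oxidizer).
With self-accelerating decomposition temperature 28 °C (< 60 °C), the polymerization initiator falls in Category SR.
Category SR quantity: three 1 g packs = 3 g.
3 g > 2 g (passenger aircraft limit, Category SR) — over the limit.
Category OX quantity: two 17.5 kg packs = 35 kg.
35 kg is within the passenger aircraft limit of 50 kg for Category OX.
The segregation rule (Category OX with Category CR) does not apply to Category SR with Category OX.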